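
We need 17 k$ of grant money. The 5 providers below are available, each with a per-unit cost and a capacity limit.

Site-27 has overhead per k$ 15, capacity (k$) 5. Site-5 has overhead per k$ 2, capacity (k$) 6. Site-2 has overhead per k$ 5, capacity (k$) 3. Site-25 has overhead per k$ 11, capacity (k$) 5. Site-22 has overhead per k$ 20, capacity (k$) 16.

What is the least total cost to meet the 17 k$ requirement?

Use providers in increasing cost order.
Site-5 (2): use full 6 ; 11 k$ to go.
Site-2 at 5: take all 3 k$ ; 8 still needed.
Site-25 (11): use full 5 ; 3 k$ to go.
Site-27 at 15: take 3 of its 5 ; requirement met.
Site-22: unused.
Cost = 6×2 + 3×5 + 5×11 + 3×15 = 127.

127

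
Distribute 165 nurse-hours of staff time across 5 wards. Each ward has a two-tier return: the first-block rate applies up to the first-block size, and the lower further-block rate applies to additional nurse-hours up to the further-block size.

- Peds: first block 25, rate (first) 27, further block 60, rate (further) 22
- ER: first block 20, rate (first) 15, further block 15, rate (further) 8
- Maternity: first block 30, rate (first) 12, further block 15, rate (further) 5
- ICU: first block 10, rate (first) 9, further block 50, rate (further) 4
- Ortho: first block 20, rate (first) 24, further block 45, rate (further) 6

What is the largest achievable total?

3225

Rank every tier by rate: Peds/tier1 27 > Ortho/tier1 24 > Peds/tier2 22 > ER/tier1 15 > Maternity/tier1 12 > ICU/tier1 9 > ER/tier2 8 > Ortho/tier2 6 > Maternity/tier2 5 > ICU/tier2 4.
Peds/tier1 (27): +25 → 140 left.
Fill Ortho tier1 block (20 at 24) → 120 left.
Fill Peds tier2 block (60 at 22) → 60 left.
ER/tier1 (15): +20 → 40 left.
Maternity tier1 at 12: fill all 30 → 10 left.
ICU/tier1 (9): +10 → 0 left.
Total = 27×25 + 24×20 + 22×60 + 15×20 + 12×30 + 9×10 = 3225.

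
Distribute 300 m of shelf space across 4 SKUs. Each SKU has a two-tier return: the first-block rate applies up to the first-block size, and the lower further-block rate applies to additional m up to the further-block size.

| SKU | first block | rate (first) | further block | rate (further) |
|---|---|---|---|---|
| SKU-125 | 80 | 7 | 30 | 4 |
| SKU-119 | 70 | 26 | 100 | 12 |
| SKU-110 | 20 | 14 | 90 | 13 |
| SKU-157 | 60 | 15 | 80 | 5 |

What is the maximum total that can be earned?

Order all 8 blocks by rate: SKU-119/T1 26 > SKU-157/T1 15 > SKU-110/T1 14 > SKU-110/T2 13 > SKU-119/T2 12 > SKU-125/T1 7 > SKU-157/T2 5 > SKU-125/T2 4.
SKU-119 T1 at 26: fill all 70 → 230 left.
SKU-157 T1 at 15: fill all 60 → 170 left.
SKU-110 T1 at 14: fill all 20 → 150 left.
SKU-110 T2 at 13: fill all 90 → 60 left.
60 remain; put them into SKU-119 T2 at 12.
Total = 26×70 + 15×60 + 14×20 + 13×90 + 12×60 = 4890.

4890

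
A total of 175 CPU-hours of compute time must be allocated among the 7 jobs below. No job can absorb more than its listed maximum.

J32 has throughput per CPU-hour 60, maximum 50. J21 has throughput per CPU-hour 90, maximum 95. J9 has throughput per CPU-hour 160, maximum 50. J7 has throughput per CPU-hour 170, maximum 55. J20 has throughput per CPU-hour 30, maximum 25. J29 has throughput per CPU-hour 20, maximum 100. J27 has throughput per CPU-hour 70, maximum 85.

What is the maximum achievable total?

Highest throughput per CPU-hour first: J7 170 > J9 160 > J21 90 > J27 70 > J32 60 > J20 30 > J29 20.
J7 takes 55 to reach its cap of 55 — 120 left.
J9: +50 to 50 (cap) — 70 left.
J21: +70 (room for 95) → 70. Pool exhausted.
Total = 90×70 + 160×50 + 170×55 = 23650.

23650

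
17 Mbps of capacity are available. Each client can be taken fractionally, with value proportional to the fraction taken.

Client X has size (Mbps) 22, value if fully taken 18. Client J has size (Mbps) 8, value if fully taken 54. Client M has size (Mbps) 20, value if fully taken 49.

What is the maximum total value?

76.05

Best value per unit of size first: Client J 54/8≈6.75, Client M 49/20≈2.45, Client X 18/22≈0.818.
All 8 Mbps of Client J fit (value 54) ; 9 remain.
Only 9 Mbps remain; take 9/20 of Client M for value 49×9/20 = 22.05.
Total value = 76.05.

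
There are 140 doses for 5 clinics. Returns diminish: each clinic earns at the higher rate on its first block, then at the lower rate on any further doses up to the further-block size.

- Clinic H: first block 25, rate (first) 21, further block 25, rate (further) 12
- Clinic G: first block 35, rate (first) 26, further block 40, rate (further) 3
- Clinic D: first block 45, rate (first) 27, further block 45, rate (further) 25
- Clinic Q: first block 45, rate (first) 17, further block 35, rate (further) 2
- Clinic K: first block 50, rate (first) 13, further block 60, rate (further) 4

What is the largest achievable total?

3565

Order all 10 blocks by rate: Clinic D/first 27 > Clinic G/first 26 > Clinic D/second 25 > Clinic H/first 21 > Clinic Q/first 17 > Clinic K/first 13 > Clinic H/second 12 > Clinic K/second 4 > Clinic G/second 3 > Clinic Q/second 2.
Fill Clinic D first block (45 at 27) → 95 left.
Clinic G/first (26): +35 → 60 left.
Fill Clinic D second block (45 at 25) → 15 left.
Clinic H/first: +15 of 25 at 21; pool empty.
Total = 27×45 + 26×35 + 25×45 + 21×15 = 3565.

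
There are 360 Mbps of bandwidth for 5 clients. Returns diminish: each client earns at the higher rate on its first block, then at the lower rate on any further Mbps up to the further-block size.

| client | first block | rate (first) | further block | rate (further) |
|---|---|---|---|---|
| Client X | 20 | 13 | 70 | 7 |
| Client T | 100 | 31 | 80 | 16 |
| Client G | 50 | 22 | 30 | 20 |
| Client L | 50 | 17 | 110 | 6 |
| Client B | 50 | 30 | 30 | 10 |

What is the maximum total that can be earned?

Treat each block as its own option and order by rate: Client T/T1 31 > Client B/T1 30 > Client G/T1 22 > Client G/T2 20 > Client L/T1 17 > Client T/T2 16 > Client X/T1 13 > Client B/T2 10 > Client X/T2 7 > Client L/T2 6.
Client T T1 at 31: fill all 100 → 260 left.
Client B T1 at 30: fill all 50 → 210 left.
Client G/T1 (22): +50 → 160 left.
Client G T2 at 20: fill all 30 → 130 left.
Fill Client L T1 block (50 at 17) → 80 left.
Fill Client T T2 block (80 at 16) → 0 left.
Total = 31×100 + 30×50 + 22×50 + 20×30 + 17×50 + 16×80 = 8430.

8430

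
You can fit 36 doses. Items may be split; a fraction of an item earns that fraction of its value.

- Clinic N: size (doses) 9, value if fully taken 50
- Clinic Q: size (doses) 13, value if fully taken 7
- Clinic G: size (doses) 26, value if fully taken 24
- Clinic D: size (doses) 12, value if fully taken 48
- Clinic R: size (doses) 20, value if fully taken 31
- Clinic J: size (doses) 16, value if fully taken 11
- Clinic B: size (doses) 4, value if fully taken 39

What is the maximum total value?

154.05

Sort by value density: Clinic B 39/4≈9.75, Clinic N 50/9≈5.56, Clinic D 48/12≈4, Clinic R 31/20≈1.55, Clinic G 24/26≈0.923, Clinic J 11/16≈0.688, Clinic Q 7/13≈0.538.
Take all of Clinic B (4 doses, value 39) — 32 doses left.
Take all of Clinic N (9 doses, value 50) — 23 doses left.
All 12 doses of Clinic D fit (value 48) — 11 remain.
11 doses left: a 11/20 share of Clinic R gives 31×11/20 = 17.05.
Total value = 154.05.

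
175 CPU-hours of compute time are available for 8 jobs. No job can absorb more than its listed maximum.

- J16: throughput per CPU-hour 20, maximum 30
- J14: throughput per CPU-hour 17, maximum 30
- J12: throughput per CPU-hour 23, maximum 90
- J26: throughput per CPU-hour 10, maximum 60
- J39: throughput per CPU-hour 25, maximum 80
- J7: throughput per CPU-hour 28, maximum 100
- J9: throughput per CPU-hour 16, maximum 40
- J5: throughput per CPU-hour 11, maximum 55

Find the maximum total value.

Order the jobs by throughput per CPU-hour: J7 28 > J39 25 > J12 23 > J16 20 > J14 17 > J9 16 > J5 11 > J26 10.
Give J7 100 to hit its cap of 100 — 75 left.
Only 75 left; J39 takes them to reach 75.
Total = 25×75 + 28×100 = 4675.

4675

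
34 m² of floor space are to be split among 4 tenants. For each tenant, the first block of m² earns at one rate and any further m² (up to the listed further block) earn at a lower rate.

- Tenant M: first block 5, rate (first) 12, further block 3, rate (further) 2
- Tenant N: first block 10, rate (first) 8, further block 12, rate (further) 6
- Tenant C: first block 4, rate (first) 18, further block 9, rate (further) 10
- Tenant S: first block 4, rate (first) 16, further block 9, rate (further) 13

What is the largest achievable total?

427

Order all 8 blocks by rate: Tenant C/tier1 18 > Tenant S/tier1 16 > Tenant S/tier2 13 > Tenant M/tier1 12 > Tenant C/tier2 10 > Tenant N/tier1 8 > Tenant N/tier2 6 > Tenant M/tier2 2.
Tenant C/tier1 (18): +4 — 30 left.
Tenant S/tier1 (16): +4 — 26 left.
Tenant S tier2 at 13: fill all 9 — 17 left.
Fill Tenant M tier1 block (5 at 12) — 12 left.
Fill Tenant C tier2 block (9 at 10) — 3 left.
Tenant N/tier1: +3 of 10 at 8; pool empty.
Total = 18×4 + 16×4 + 13×9 + 12×5 + 10×9 + 8×3 = 427.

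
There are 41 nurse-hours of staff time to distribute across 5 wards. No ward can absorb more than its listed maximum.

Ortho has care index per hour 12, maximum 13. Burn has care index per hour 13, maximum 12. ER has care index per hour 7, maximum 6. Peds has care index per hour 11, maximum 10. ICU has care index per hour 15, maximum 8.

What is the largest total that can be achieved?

Highest care index per hour first: ICU 15 > Burn 13 > Ortho 12 > Peds 11 > ER 7.
ICU takes 8 to reach its cap of 8 → 33 left.
Give Burn 12 to hit its cap of 12 → 21 left.
Ortho: +13 to 13 (cap) → 8 left.
Peds: +8 (room for 10) → 8. Pool exhausted.
Total = 12×13 + 13×12 + 11×8 + 15×8 = 520.

520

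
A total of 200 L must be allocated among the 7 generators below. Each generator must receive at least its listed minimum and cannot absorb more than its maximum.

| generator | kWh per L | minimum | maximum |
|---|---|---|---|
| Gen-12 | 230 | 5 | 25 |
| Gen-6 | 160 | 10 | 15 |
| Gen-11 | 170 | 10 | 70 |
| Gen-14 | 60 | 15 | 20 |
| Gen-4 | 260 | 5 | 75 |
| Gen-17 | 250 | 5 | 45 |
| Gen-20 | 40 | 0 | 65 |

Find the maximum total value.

44100

Meeting every minimum uses 5+10+10+15+5+5+0 = 50 L, leaving 150.
Rank by kWh per L: Gen-4 260 > Gen-17 250 > Gen-12 230 > Gen-11 170 > Gen-6 160 > Gen-14 60 > Gen-20 40.
Give Gen-4 70 more to hit its cap of 75 ; 80 left.
Gen-17 takes 40 more to reach its cap of 45 ; 40 left.
Gen-12 takes 20 more to reach its cap of 25 ; 20 left.
Only 20 left; Gen-11 takes them to reach 30.
Total = 230×25 + 160×10 + 170×30 + 60×15 + 260×75 + 250×45 = 44100.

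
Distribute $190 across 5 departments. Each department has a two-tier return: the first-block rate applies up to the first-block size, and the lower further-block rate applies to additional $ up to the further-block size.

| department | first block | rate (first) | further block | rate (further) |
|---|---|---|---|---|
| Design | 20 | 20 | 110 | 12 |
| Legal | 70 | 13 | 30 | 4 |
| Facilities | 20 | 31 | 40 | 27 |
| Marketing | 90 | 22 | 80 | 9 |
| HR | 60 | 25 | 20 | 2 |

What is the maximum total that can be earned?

Order all 10 blocks by rate: Facilities/tier1 31 > Facilities/tier2 27 > HR/tier1 25 > Marketing/tier1 22 > Design/tier1 20 > Legal/tier1 13 > Design/tier2 12 > Marketing/tier2 9 > Legal/tier2 4 > HR/tier2 2.
Facilities/tier1 (31): +20 → 170 left.
Facilities/tier2 (27): +40 → 130 left.
HR tier1 at 25: fill all 60 → 70 left.
70 remain; put them into Marketing tier1 at 22.
Total = 31×20 + 27×40 + 25×60 + 22×70 = 4740.

4740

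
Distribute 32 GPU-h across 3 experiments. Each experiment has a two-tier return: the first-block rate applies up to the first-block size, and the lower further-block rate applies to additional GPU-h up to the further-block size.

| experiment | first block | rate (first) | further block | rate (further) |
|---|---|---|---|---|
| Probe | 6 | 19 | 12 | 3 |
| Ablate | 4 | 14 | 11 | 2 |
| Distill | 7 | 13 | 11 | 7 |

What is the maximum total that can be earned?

Order all 6 blocks by rate: Probe/T1 19 > Ablate/T1 14 > Distill/T1 13 > Distill/T2 7 > Probe/T2 3 > Ablate/T2 2.
Probe T1 at 19: fill all 6 — 26 left.
Ablate/T1 (14): +4 — 22 left.
Distill/T1 (13): +7 — 15 left.
Distill T2 at 7: fill all 11 — 4 left.
4 remain; put them into Probe T2 at 3.
Total = 19×6 + 14×4 + 13×7 + 7×11 + 3×4 = 350.

350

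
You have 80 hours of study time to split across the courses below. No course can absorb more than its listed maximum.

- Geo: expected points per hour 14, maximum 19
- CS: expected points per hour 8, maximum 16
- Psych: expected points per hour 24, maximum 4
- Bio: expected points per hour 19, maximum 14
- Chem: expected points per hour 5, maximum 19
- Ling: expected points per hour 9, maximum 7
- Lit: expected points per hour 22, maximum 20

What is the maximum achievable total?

Order the courses by expected points per hour: Psych 24 > Lit 22 > Bio 19 > Geo 14 > Ling 9 > CS 8 > Chem 5.
Psych: +4 to 4 (cap) → 76 left.
Lit takes 20 to reach its cap of 20 → 56 left.
Bio: +14 to 14 (cap) → 42 left.
Geo takes 19 to reach its cap of 19 → 23 left.
Give Ling 7 to hit its cap of 7 → 16 left.
Give CS 16 to hit its cap of 16 → 0 left.
Total = 14×19 + 8×16 + 24×4 + 19×14 + 9×7 + 22×20 = 1259.

1259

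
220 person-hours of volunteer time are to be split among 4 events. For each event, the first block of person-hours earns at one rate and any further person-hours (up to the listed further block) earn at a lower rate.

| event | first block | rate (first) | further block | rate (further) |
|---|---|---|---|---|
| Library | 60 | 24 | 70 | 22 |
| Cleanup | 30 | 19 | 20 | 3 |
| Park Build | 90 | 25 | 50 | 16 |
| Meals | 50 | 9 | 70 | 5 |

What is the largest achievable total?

Order all 8 blocks by rate: Park Build/first 25 > Library/first 24 > Library/second 22 > Cleanup/first 19 > Park Build/second 16 > Meals/first 9 > Meals/second 5 > Cleanup/second 3.
Park Build/first (25): +90 ; 130 left.
Library first at 24: fill all 60 ; 70 left.
Fill Library second block (70 at 22) ; 0 left.
Total = 25×90 + 24×60 + 22×70 = 5230.

5230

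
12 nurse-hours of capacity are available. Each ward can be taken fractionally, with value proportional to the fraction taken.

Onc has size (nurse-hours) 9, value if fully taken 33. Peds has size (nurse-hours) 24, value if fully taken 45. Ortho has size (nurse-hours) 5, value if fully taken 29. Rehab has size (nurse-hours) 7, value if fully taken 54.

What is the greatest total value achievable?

Rank by value-to-size ratio: Rehab 54/7≈7.71, Ortho 29/5≈5.8, Onc 33/9≈3.67, Peds 45/24≈1.88.
All 7 nurse-hours of Rehab fit (value 54) — 5 remain.
All 5 nurse-hours of Ortho fit (value 29) — 0 remain.
Total value = 83.

83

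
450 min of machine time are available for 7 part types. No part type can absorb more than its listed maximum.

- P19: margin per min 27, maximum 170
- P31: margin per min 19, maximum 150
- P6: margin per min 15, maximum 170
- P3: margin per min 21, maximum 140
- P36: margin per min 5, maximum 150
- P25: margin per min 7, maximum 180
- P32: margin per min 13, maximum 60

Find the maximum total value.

Highest margin per min first: P19 27 > P3 21 > P31 19 > P6 15 > P32 13 > P25 7 > P36 5.
Give P19 170 to hit its cap of 170 ; 280 left.
Give P3 140 to hit its cap of 140 ; 140 left.
P31: +140 (room for 150) → 140. Pool exhausted.
Total = 27×170 + 19×140 + 21×140 = 10190.

10190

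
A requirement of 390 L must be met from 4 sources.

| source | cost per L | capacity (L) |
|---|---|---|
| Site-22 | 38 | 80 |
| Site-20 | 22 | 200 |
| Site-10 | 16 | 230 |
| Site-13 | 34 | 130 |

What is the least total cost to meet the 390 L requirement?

Use sources in increasing cost order.
Site-10 at 16: take all 230 L — 160 still needed.
Site-20 (22): take the remaining 160 — done.
Site-13, Site-22: unused.
Cost = 230×16 + 160×22 = 7200.

7200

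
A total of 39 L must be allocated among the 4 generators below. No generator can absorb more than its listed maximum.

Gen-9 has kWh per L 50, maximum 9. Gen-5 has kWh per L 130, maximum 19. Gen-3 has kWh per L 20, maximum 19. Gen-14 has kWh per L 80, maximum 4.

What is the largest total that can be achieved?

Rank by kWh per L: Gen-5 130 > Gen-14 80 > Gen-9 50 > Gen-3 20.
Give Gen-5 19 to hit its cap of 19 ; 20 left.
Give Gen-14 4 to hit its cap of 4 ; 16 left.
Gen-9: +9 to 9 (cap) ; 7 left.
Gen-3 has room for 19 but only 7 remain, so it gets 7.
Total = 50×9 + 130×19 + 20×7 + 80×4 = 3380.

3380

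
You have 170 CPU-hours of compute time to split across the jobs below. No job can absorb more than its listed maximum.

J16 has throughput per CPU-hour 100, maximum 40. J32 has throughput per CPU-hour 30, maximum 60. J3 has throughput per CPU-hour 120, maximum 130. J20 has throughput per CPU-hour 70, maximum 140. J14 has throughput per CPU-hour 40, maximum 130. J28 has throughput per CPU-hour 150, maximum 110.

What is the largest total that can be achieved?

Order the jobs by throughput per CPU-hour: J28 150 > J3 120 > J16 100 > J20 70 > J14 40 > J32 30.
J28: +110 to 110 (cap) ; 60 left.
Only 60 left; J3 takes them to reach 60.
Total = 120×60 + 150×110 = 23700.

23700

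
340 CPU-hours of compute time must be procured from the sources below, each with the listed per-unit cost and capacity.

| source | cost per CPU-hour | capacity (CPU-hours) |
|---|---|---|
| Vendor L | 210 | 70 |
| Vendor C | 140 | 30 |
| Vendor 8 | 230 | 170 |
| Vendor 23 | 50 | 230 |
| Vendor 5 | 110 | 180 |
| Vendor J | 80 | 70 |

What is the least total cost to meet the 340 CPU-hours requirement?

Cheapest first:
Vendor 23 at 50: take all 230 CPU-hours ; 110 still needed.
Take 70 from Vendor J at 80 ; need 40 more.
Take 40 from Vendor 5 at 110 to finish.
Vendor C, Vendor L, Vendor 8: unused.
Cost = 230×50 + 70×80 + 40×110 = 21500.

21500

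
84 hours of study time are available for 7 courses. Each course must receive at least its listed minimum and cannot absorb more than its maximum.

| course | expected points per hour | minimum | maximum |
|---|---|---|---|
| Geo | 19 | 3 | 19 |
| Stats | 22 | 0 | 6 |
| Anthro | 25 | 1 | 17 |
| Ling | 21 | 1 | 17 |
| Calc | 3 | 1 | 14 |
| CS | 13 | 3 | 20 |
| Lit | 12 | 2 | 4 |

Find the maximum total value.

1586

Meeting every minimum uses 3+0+1+1+1+3+2 = 11 hours, leaving 73.
Rank by expected points per hour: Anthro 25 > Stats 22 > Ling 21 > Geo 19 > CS 13 > Lit 12 > Calc 3.
Give Anthro 16 more to hit its cap of 17 — 57 left.
Stats takes 6 more to reach its cap of 6 — 51 left.
Ling: +16 to 17 (cap) — 35 left.
Give Geo 16 more to hit its cap of 19 — 19 left.
CS: +17 to 20 (cap) — 2 left.
Lit takes 2 more to reach its cap of 4 — 0 left.
Total = 19×19 + 22×6 + 25×17 + 21×17 + 3×1 + 13×20 + 12×4 = 1586.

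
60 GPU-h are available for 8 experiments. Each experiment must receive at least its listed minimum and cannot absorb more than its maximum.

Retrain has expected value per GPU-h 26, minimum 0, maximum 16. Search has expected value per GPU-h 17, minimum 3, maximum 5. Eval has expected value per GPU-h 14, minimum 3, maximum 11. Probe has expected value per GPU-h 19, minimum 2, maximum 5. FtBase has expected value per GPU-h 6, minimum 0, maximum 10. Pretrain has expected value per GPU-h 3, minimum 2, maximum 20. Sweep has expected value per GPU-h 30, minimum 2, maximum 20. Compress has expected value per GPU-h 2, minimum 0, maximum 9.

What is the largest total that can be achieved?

Meeting every minimum uses 0+3+3+2+0+2+2+0 = 12 GPU-h, leaving 48.
Order the experiments by expected value per GPU-h: Sweep 30 > Retrain 26 > Probe 19 > Search 17 > Eval 14 > FtBase 6 > Pretrain 3 > Compress 2.
Give Sweep 18 more to hit its cap of 20 — 30 left.
Give Retrain 16 more to hit its cap of 16 — 14 left.
Probe: +3 to 5 (cap) — 11 left.
Search: +2 to 5 (cap) — 9 left.
Eval takes 8 more to reach its cap of 11 — 1 left.
FtBase: +1 (room for 10) → 1. Pool exhausted.
Total = 26×16 + 17×5 + 14×11 + 19×5 + 6×1 + 3×2 + 30×20 = 1362.

1362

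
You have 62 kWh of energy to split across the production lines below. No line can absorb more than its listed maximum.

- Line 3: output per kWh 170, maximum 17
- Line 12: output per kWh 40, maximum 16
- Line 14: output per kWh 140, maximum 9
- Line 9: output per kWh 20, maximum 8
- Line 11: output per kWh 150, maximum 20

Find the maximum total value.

Rank by output per kWh: Line 3 170 > Line 11 150 > Line 14 140 > Line 12 40 > Line 9 20.
Line 3: +17 to 17 (cap) — 45 left.
Line 11: +20 to 20 (cap) — 25 left.
Give Line 14 9 to hit its cap of 9 — 16 left.
Line 12 takes 16 to reach its cap of 16 — 0 left.
Total = 170×17 + 40×16 + 140×9 + 150×20 = 7790.

7790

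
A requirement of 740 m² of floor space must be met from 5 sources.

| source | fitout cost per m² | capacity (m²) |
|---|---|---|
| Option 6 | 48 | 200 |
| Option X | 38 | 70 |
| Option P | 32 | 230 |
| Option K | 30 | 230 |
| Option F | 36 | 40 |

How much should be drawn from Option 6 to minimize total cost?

Fill from the cheapest source first.
Option K at 30: take all 230 m² ; 510 still needed.
Option P (32): use full 230 ; 280 m² to go.
Option F (36): use full 40 ; 240 m² to go.
Take 70 from Option X at 38 ; need 170 more.
Take 170 from Option 6 at 48 to finish.

170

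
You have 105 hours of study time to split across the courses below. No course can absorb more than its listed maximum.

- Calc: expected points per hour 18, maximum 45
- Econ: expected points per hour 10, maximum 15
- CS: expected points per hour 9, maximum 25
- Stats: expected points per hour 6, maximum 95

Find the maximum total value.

1305

Highest expected points per hour first: Calc 18 > Econ 10 > CS 9 > Stats 6.
Calc takes 45 to reach its cap of 45 — 60 left.
Econ takes 15 to reach its cap of 15 — 45 left.
CS: +25 to 25 (cap) — 20 left.
Stats: +20 (room for 95) → 20. Pool exhausted.
Total = 18×45 + 10×15 + 9×25 + 6×20 = 1305.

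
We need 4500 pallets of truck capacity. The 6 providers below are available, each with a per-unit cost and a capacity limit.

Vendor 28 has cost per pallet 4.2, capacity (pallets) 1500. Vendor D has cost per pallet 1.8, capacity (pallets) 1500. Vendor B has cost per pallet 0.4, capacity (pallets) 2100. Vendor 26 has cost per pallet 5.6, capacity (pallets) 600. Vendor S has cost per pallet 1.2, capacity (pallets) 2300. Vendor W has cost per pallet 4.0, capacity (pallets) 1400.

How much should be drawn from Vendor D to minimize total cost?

Cheapest first:
Vendor B (0.4): use full 2100 ; 2400 pallets to go.
Take 2300 from Vendor S at 1.2 ; need 100 more.
Vendor D (1.8): take the remaining 100 ; done.
Vendor W, Vendor 28, Vendor 26: unused.

100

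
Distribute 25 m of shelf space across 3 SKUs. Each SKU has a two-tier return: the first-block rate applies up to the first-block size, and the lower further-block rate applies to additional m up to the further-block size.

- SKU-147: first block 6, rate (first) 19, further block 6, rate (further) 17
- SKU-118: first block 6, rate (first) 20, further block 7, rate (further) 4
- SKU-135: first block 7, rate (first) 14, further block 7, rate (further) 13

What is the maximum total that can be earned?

434

Rank every tier by rate: SKU-118/T1 20 > SKU-147/T1 19 > SKU-147/T2 17 > SKU-135/T1 14 > SKU-135/T2 13 > SKU-118/T2 4.
SKU-118/T1 (20): +6 — 19 left.
Fill SKU-147 T1 block (6 at 19) — 13 left.
SKU-147/T2 (17): +6 — 7 left.
Fill SKU-135 T1 block (7 at 14) — 0 left.
Total = 20×6 + 19×6 + 17×6 + 14×7 = 434.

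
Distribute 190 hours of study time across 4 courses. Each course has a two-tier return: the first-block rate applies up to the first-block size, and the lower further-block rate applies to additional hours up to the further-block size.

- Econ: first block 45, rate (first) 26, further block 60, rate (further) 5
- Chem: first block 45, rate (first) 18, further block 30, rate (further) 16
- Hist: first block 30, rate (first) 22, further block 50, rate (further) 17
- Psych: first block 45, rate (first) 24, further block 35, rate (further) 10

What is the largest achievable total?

4145

Rank every tier by rate: Econ/tier1 26 > Psych/tier1 24 > Hist/tier1 22 > Chem/tier1 18 > Hist/tier2 17 > Chem/tier2 16 > Psych/tier2 10 > Econ/tier2 5.
Econ tier1 at 26: fill all 45 — 145 left.
Psych tier1 at 24: fill all 45 — 100 left.
Hist/tier1 (22): +30 — 70 left.
Chem/tier1 (18): +45 — 25 left.
25 remain; put them into Hist tier2 at 17.
Total = 26×45 + 24×45 + 22×30 + 18×45 + 17×25 = 4145.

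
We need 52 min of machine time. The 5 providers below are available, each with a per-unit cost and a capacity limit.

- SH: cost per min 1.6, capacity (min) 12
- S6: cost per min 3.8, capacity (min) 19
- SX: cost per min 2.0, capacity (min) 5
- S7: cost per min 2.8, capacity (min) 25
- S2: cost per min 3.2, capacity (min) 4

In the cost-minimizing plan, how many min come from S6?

6

Fill from the cheapest provider first.
SH at 1.6: take all 12 min → 40 still needed.
SX (2.0): use full 5 → 35 min to go.
S7 (2.8): use full 25 → 10 min to go.
Take 4 from S2 at 3.2 → need 6 more.
S6 (3.8): take the remaining 6 → done.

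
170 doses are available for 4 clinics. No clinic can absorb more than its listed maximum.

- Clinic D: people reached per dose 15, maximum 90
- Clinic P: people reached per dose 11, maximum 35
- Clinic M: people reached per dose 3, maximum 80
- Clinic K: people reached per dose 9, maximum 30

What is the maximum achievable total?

Rank by people reached per dose: Clinic D 15 > Clinic P 11 > Clinic K 9 > Clinic M 3.
Clinic D takes 90 to reach its cap of 90 → 80 left.
Clinic P takes 35 to reach its cap of 35 → 45 left.
Clinic K: +30 to 30 (cap) → 15 left.
Only 15 left; Clinic M takes them to reach 15.
Total = 15×90 + 11×35 + 3×15 + 9×30 = 2050.

2050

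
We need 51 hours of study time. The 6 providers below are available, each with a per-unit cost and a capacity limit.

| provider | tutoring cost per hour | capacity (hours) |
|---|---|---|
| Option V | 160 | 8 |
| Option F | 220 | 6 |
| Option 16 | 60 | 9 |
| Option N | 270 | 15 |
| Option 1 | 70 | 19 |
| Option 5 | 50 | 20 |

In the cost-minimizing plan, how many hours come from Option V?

3

Cheapest first:
Option 5 at 50: take all 20 hours → 31 still needed.
Option 16 at 60: take all 9 hours → 22 still needed.
Take 19 from Option 1 at 70 → need 3 more.
Option V at 160: take 3 of its 8 → requirement met.
Option F, Option N: unused.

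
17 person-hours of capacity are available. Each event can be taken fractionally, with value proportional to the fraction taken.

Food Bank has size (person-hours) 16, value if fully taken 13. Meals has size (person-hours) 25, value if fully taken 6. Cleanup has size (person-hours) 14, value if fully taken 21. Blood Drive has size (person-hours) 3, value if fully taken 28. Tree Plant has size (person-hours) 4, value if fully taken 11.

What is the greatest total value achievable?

Sort by value density: Blood Drive 28/3≈9.33, Tree Plant 11/4≈2.75, Cleanup 21/14≈1.5, Food Bank 13/16≈0.812, Meals 6/25≈0.24.
All 3 person-hours of Blood Drive fit (value 28) → 14 remain.
Take all of Tree Plant (4 person-hours, value 11) → 10 person-hours left.
10 person-hours left: a 10/14 share of Cleanup gives 21×10/14 = 15.
Total value = 54.

54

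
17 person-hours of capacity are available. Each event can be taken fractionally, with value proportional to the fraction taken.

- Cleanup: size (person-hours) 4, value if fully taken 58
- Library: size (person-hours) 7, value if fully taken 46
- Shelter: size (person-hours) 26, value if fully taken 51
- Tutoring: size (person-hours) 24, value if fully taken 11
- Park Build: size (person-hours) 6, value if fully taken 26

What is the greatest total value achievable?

130

Best value per unit of size first: Cleanup 58/4≈14.5, Library 46/7≈6.57, Park Build 26/6≈4.33, Shelter 51/26≈1.96, Tutoring 11/24≈0.458.
Take all of Cleanup (4 person-hours, value 58) → 13 person-hours left.
All 7 person-hours of Library fit (value 46) → 6 remain.
All 6 person-hours of Park Build fit (value 26) → 0 remain.
Total value = 130.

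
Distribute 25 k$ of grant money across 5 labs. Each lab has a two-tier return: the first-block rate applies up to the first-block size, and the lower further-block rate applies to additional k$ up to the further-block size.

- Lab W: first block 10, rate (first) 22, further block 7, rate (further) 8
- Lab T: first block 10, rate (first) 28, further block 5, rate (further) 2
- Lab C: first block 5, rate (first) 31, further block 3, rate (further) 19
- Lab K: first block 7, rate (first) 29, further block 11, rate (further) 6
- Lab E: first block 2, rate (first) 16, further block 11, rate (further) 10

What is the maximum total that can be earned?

Treat each block as its own option and order by rate: Lab C/T1 31 > Lab K/T1 29 > Lab T/T1 28 > Lab W/T1 22 > Lab C/T2 19 > Lab E/T1 16 > Lab E/T2 10 > Lab W/T2 8 > Lab K/T2 6 > Lab T/T2 2.
Lab C/T1 (31): +5 → 20 left.
Fill Lab K T1 block (7 at 29) → 13 left.
Fill Lab T T1 block (10 at 28) → 3 left.
Lab W/T1: +3 of 10 at 22; pool empty.
Total = 31×5 + 29×7 + 28×10 + 22×3 = 704.

704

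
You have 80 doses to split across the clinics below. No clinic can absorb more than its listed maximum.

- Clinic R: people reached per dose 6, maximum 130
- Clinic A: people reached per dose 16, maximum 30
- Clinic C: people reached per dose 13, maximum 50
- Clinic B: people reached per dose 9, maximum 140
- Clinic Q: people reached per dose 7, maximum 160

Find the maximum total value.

1130

Rank by people reached per dose: Clinic A 16 > Clinic C 13 > Clinic B 9 > Clinic Q 7 > Clinic R 6.
Clinic A: +30 to 30 (cap) ; 50 left.
Clinic C takes 50 to reach its cap of 50 ; 0 left.
Total = 16×30 + 13×50 = 1130.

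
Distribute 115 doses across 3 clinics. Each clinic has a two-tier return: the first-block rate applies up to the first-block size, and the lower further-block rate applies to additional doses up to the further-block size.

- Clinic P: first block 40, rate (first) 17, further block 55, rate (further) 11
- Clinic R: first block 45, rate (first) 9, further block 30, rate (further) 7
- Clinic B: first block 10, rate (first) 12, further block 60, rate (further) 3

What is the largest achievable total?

Order all 6 blocks by rate: Clinic P/first 17 > Clinic B/first 12 > Clinic P/second 11 > Clinic R/first 9 > Clinic R/second 7 > Clinic B/second 3.
Fill Clinic P first block (40 at 17) → 75 left.
Clinic B/first (12): +10 → 65 left.
Clinic P/second (11): +55 → 10 left.
10 remain; put them into Clinic R first at 9.
Total = 17×40 + 12×10 + 11×55 + 9×10 = 1495.

1495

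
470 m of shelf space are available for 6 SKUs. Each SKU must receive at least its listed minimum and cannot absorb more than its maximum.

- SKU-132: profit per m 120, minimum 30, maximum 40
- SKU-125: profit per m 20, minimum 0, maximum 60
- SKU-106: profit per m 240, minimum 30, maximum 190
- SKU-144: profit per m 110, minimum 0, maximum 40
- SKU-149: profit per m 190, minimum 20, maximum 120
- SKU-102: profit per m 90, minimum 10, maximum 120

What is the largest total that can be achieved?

Meeting every minimum uses 30+0+30+0+20+10 = 90 m, leaving 380.
Highest profit per m first: SKU-106 240 > SKU-149 190 > SKU-132 120 > SKU-144 110 > SKU-102 90 > SKU-125 20.
SKU-106: +160 to 190 (cap) ; 220 left.
Give SKU-149 100 more to hit its cap of 120 ; 120 left.
SKU-132 takes 10 more to reach its cap of 40 ; 110 left.
SKU-144 takes 40 more to reach its cap of 40 ; 70 left.
Only 70 left; SKU-102 takes them to reach 80.
Total = 120×40 + 240×190 + 110×40 + 190×120 + 90×80 = 84800.

84800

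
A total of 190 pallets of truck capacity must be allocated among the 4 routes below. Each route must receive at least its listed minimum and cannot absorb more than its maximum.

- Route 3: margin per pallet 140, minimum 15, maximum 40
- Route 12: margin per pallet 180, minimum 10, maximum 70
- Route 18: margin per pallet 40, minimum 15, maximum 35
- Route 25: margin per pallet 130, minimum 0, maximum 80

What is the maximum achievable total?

Meeting every minimum uses 15+10+15+0 = 40 pallets, leaving 150.
Order the routes by margin per pallet: Route 12 180 > Route 3 140 > Route 25 130 > Route 18 40.
Give Route 12 60 more to hit its cap of 70 → 90 left.
Route 3: +25 to 40 (cap) → 65 left.
Route 25: +65 (room for 80) → 65. Pool exhausted.
Total = 140×40 + 180×70 + 40×15 + 130×65 = 27250.

27250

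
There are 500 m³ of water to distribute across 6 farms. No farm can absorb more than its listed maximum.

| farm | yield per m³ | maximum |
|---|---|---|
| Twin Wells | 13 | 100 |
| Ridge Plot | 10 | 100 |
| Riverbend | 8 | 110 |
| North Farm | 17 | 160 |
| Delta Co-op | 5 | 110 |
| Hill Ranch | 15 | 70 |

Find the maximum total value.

Order the farms by yield per m³: North Farm 17 > Hill Ranch 15 > Twin Wells 13 > Ridge Plot 10 > Riverbend 8 > Delta Co-op 5.
North Farm takes 160 to reach its cap of 160 → 340 left.
Hill Ranch takes 70 to reach its cap of 70 → 270 left.
Give Twin Wells 100 to hit its cap of 100 → 170 left.
Ridge Plot takes 100 to reach its cap of 100 → 70 left.
Riverbend has room for 110 but only 70 remain, so it gets 70.
Total = 13×100 + 10×100 + 8×70 + 17×160 + 15×70 = 6630.

6630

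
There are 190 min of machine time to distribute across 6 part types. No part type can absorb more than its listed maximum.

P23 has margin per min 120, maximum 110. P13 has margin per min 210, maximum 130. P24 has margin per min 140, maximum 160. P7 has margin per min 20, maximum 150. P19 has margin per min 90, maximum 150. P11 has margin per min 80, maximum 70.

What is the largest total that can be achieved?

35700

Order the part types by margin per min: P13 210 > P24 140 > P23 120 > P19 90 > P11 80 > P7 20.
P13: +130 to 130 (cap) — 60 left.
P24: +60 (room for 160) → 60. Pool exhausted.
Total = 210×130 + 140×60 = 35700.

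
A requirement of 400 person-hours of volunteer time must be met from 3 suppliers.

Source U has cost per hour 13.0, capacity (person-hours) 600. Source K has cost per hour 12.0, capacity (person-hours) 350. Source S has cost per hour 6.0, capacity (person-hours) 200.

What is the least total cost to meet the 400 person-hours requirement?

Cheapest first:
Source S at 6.0: take all 200 person-hours → 200 still needed.
Source K at 12.0: take 200 of its 350 → requirement met.
Source U: unused.
Cost = 200×6.0 + 200×12.0 = 3600.

3600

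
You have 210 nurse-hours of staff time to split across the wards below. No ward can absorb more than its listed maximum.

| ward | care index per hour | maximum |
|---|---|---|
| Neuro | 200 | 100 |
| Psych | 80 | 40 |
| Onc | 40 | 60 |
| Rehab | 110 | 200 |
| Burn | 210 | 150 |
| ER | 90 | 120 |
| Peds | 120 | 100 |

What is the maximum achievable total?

Highest care index per hour first: Burn 210 > Neuro 200 > Peds 120 > Rehab 110 > ER 90 > Psych 80 > Onc 40.
Burn: +150 to 150 (cap) — 60 left.
Neuro: +60 (room for 100) → 60. Pool exhausted.
Total = 200×60 + 210×150 = 43500.

43500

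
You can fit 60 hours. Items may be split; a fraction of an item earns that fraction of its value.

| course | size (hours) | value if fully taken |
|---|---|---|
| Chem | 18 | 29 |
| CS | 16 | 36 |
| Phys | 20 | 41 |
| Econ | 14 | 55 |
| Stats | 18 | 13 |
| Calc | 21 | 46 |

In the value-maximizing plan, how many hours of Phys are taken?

Rank by value-to-size ratio: Econ 55/14≈3.93, CS 36/16≈2.25, Calc 46/21≈2.19, Phys 41/20≈2.05, Chem 29/18≈1.61, Stats 13/18≈0.722.
Econ: take in full, 14 hours for value 55 → 46 left.
All 16 hours of CS fit (value 36) → 30 remain.
All 21 hours of Calc fit (value 46) → 9 remain.
Only 9 hours remain; take 9/20 of Phys for value 41×9/20 = 18.45.

9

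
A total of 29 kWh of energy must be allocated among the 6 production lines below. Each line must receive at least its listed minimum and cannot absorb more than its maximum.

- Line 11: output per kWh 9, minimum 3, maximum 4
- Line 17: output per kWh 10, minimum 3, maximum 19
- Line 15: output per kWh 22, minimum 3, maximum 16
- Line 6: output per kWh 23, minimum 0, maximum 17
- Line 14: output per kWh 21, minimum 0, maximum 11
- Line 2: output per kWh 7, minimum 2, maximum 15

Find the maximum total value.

Meeting every minimum uses 3+3+3+0+0+2 = 11 kWh, leaving 18.
Highest output per kWh first: Line 6 23 > Line 15 22 > Line 14 21 > Line 17 10 > Line 11 9 > Line 2 7.
Line 6: +17 to 17 (cap) — 1 left.
Line 15: +1 (room for 13) → 4. Pool exhausted.
Total = 9×3 + 10×3 + 22×4 + 23×17 + 7×2 = 550.

550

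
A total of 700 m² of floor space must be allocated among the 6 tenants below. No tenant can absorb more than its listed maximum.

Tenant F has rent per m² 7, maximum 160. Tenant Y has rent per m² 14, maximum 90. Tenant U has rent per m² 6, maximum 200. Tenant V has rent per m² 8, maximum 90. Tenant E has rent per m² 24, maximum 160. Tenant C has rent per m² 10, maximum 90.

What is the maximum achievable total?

8500

Order the tenants by rent per m²: Tenant E 24 > Tenant Y 14 > Tenant C 10 > Tenant V 8 > Tenant F 7 > Tenant U 6.
Give Tenant E 160 to hit its cap of 160 → 540 left.
Tenant Y: +90 to 90 (cap) → 450 left.
Give Tenant C 90 to hit its cap of 90 → 360 left.
Tenant V takes 90 to reach its cap of 90 → 270 left.
Tenant F takes 160 to reach its cap of 160 → 110 left.
Tenant U: +110 (room for 200) → 110. Pool exhausted.
Total = 7×160 + 14×90 + 6×110 + 8×90 + 24×160 + 10×90 = 8500.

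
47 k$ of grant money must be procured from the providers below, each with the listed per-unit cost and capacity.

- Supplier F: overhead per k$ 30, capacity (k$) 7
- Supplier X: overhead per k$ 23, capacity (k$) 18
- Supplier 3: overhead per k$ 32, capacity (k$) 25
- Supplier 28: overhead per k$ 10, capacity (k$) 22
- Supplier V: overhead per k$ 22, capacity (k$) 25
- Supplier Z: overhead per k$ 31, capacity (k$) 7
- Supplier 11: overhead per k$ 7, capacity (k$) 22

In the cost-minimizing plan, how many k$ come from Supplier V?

3

Use providers in increasing cost order.
Take 22 from Supplier 11 at 7 ; need 25 more.
Take 22 from Supplier 28 at 10 ; need 3 more.
Supplier V at 22: take 3 of its 25 ; requirement met.
Supplier X, Supplier F, Supplier Z, Supplier 3: unused.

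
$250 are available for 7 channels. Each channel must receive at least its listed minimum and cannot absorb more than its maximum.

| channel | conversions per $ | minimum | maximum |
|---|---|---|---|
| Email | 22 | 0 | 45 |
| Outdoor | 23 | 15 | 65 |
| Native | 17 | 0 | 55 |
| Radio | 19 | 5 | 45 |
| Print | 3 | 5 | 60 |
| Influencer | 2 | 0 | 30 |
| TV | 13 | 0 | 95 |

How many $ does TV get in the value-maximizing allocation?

35

Meeting every minimum uses 0+15+0+5+5+0+0 = 25 $, leaving 225.
Highest conversions per $ first: Outdoor 23 > Email 22 > Radio 19 > Native 17 > TV 13 > Print 3 > Influencer 2.
Outdoor takes 50 more to reach its cap of 65 — 175 left.
Email: +45 to 45 (cap) — 130 left.
Radio takes 40 more to reach its cap of 45 — 90 left.
Native: +55 to 55 (cap) — 35 left.
TV has room for 95 more but only 35 remain, so it gets 35.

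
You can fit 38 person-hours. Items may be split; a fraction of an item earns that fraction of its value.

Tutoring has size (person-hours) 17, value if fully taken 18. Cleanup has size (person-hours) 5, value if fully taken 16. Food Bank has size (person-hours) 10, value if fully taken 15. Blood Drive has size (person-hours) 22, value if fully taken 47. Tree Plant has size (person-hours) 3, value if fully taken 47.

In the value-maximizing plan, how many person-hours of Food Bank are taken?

8

Sort by value density: Tree Plant 47/3≈15.7, Cleanup 16/5≈3.2, Blood Drive 47/22≈2.14, Food Bank 15/10≈1.5, Tutoring 18/17≈1.06.
All 3 person-hours of Tree Plant fit (value 47) — 35 remain.
Take all of Cleanup (5 person-hours, value 16) — 30 person-hours left.
All 22 person-hours of Blood Drive fit (value 47) — 8 remain.
Only 8 person-hours remain; take 8/10 of Food Bank for value 15×8/10 = 12.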